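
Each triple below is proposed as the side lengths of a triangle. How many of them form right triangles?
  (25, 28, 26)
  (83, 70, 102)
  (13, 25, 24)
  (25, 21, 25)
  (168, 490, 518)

(25,28,26): 25²+26² = 1301 > 784 = 28² → acute
(83,70,102): 70²+83² = 11789 > 10404 = 102² → acute
(13,25,24): 13²+24² = 745 > 625 = 25² → acute
(25,21,25): 21²+25² = 1066 > 625 = 25² → acute
(168,490,518): 168²+490² = 268324 = 518² → right
1 of the 5 is right.

1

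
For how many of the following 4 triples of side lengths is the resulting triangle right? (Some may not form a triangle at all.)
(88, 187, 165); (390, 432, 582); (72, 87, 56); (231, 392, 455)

3

(88,187,165): 88²+165² = 34969 = 187² → right
(390,432,582): 390²+432² = 338724 = 582² → right
(72,87,56): 56²+72² = 8320 > 7569 = 87² → acute
(231,392,455): 231²+392² = 207025 = 455² → right
3 of the 4 are right.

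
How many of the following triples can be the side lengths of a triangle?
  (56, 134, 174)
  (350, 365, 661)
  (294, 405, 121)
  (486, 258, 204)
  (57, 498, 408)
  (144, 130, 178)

(56,134,174): 56+134 > 174 → valid
(350,365,661): 350+365 > 661 → valid
(121,294,405): 121+294 > 405 → valid
(204,258,486): 204+258 ≤ 486 → not valid
(57,408,498): 57+408 ≤ 498 → not valid
(130,144,178): 130+144 > 178 → valid
4 of the 6 triples form a triangle.

4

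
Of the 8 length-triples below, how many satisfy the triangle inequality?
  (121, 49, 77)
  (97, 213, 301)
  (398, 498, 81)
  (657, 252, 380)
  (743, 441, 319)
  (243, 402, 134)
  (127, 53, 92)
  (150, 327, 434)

(49,77,121): 49+77 > 121 → valid
(97,213,301): 97+213 > 301 → valid
(81,398,498): 81+398 ≤ 498 → not valid
(252,380,657): 252+380 ≤ 657 → not valid
(319,441,743): 319+441 > 743 → valid
(134,243,402): 134+243 ≤ 402 → not valid
(53,92,127): 53+92 > 127 → valid
(150,327,434): 150+327 > 434 → valid
5 of the 8 triples form a triangle.

5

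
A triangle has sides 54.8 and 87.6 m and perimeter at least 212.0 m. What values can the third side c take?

Triangle inequality alone gives 32.8 < c < 142.4.
The perimeter condition gives c ≥ 212.0 − 54.8 − 87.6 = 69.6.
Intersecting the two: 69.6 ≤ c < 142.4.

69.6 ≤ c < 142.4 m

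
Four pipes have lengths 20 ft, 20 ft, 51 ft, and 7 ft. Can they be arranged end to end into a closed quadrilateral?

No

For a quadrilateral, each side must be shorter than the sum of the others.
Here the longest side is 51, but the remaining 3 sides sum to only 47.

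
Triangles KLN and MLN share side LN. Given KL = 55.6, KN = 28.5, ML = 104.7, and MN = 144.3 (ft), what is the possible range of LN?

From triangle KLN: |55.6 − 28.5| < LN < 55.6 + 28.5, i.e. 27.1 < LN < 84.1.
From triangle MLN: 39.6 < LN < 249.0.
Both must hold, so LN lies in the intersection.

39.6 < LN < 84.1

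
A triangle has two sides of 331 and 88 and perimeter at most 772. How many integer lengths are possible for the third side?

110

Triangle inequality: 243 < x < 419. Perimeter ≤ 772 gives x ≤ 772 − 331 − 88 = 353.
So 243 < x ≤ 353; integers 244 through 353: 110 values.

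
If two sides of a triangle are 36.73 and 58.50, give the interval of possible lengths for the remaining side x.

By the triangle inequality, x must be less than 36.73 + 58.50 = 95.23 and greater than |36.73 − 58.50| = 21.77.

21.77 < x < 95.23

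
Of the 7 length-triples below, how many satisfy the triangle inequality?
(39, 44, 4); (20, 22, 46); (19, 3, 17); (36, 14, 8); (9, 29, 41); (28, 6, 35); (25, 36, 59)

2

(4,39,44): 4+39 ≤ 44 → not valid
(20,22,46): 20+22 ≤ 46 → not valid
(3,17,19): 3+17 > 19 → valid
(8,14,36): 8+14 ≤ 36 → not valid
(9,29,41): 9+29 ≤ 41 → not valid
(6,28,35): 6+28 ≤ 35 → not valid
(25,36,59): 25+36 > 59 → valid
2 of the 7 triples form a triangle.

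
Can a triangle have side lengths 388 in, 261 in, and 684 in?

The longest side is 684, but the other two sum to only 649.
649 < 684, so the triangle inequality fails.

No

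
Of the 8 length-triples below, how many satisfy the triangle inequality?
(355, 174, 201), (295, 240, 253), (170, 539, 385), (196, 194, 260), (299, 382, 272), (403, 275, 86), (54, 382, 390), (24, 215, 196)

(174,201,355): 174+201 > 355 → valid
(240,253,295): 240+253 > 295 → valid
(170,385,539): 170+385 > 539 → valid
(194,196,260): 194+196 > 260 → valid
(272,299,382): 272+299 > 382 → valid
(86,275,403): 86+275 ≤ 403 → not valid
(54,382,390): 54+382 > 390 → valid
(24,196,215): 24+196 > 215 → valid
7 of the 8 triples form a triangle.

7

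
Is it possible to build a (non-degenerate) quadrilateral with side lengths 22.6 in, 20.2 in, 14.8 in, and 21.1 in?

Yes

A quadrilateral exists iff every side is shorter than the sum of the others — equivalently, the longest side is less than the sum of the rest.
Longest side 22.6 < 56.1 (sum of the remaining 3), so yes.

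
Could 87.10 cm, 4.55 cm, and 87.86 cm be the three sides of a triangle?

The longest side is 87.86, and the other two sum to 91.65.
Since 91.65 > 87.86, the triangle inequality holds.

Yes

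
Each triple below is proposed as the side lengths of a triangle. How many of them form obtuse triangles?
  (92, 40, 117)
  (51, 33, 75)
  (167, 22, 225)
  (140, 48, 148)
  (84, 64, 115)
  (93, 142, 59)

(92,40,117): 40²+92² = 10064 < 13689 = 117² → obtuse
(51,33,75): 33²+51² = 3690 < 5625 = 75² → obtuse
(167,22,225): 22+167 ≤ 225, not a triangle
(140,48,148): 48²+140² = 21904 = 148² → right
(84,64,115): 64²+84² = 11152 < 13225 = 115² → obtuse
(93,142,59): 59²+93² = 12130 < 20164 = 142² → obtuse
4 of the 6 are obtuse.

4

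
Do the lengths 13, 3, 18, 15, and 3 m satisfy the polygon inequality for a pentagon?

A pentagon exists iff every side is shorter than the sum of the others — equivalently, the longest side is less than the sum of the rest.
Longest side 18 < 34 (sum of the remaining 4), so yes.

Yes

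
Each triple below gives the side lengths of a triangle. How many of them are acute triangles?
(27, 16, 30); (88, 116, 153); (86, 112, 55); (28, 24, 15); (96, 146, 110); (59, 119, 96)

2

(27,16,30): 16²+27² = 985 > 900 = 30² → acute
(88,116,153): 88²+116² = 21200 < 23409 = 153² → obtuse
(86,112,55): 55²+86² = 10421 < 12544 = 112² → obtuse
(28,24,15): 15²+24² = 801 > 784 = 28² → acute
(96,146,110): 96²+110² = 21316 = 146² → right
(59,119,96): 59²+96² = 12697 < 14161 = 119² → obtuse
2 of the 6 are acute.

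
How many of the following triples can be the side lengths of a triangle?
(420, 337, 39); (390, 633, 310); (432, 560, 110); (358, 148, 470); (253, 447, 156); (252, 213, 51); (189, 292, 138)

(39,337,420): 39+337 ≤ 420 → not valid
(310,390,633): 310+390 > 633 → valid
(110,432,560): 110+432 ≤ 560 → not valid
(148,358,470): 148+358 > 470 → valid
(156,253,447): 156+253 ≤ 447 → not valid
(51,213,252): 51+213 > 252 → valid
(138,189,292): 138+189 > 292 → valid
4 of the 7 triples form a triangle.

4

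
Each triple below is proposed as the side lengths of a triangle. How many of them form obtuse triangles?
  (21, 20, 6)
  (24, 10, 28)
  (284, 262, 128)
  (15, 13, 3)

(21,20,6): 6²+20² = 436 < 441 = 21² → obtuse
(24,10,28): 10²+24² = 676 < 784 = 28² → obtuse
(284,262,128): 128²+262² = 85028 > 80656 = 284² → acute
(15,13,3): 3²+13² = 178 < 225 = 15² → obtuse
3 of the 4 are obtuse.

3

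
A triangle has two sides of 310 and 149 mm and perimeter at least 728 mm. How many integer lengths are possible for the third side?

190

Triangle inequality: 161 < x < 459. Perimeter ≥ 728 gives x ≥ 728 − 310 − 149 = 269.
So 269 ≤ x < 459; integers 269 through 458: 190 values.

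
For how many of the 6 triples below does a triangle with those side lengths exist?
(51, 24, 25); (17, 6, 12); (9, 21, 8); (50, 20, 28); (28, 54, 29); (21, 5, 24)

(24,25,51): 24+25 ≤ 51 → not valid
(6,12,17): 6+12 > 17 → valid
(8,9,21): 8+9 ≤ 21 → not valid
(20,28,50): 20+28 ≤ 50 → not valid
(28,29,54): 28+29 > 54 → valid
(5,21,24): 5+21 > 24 → valid
3 of the 6 triples form a triangle.

3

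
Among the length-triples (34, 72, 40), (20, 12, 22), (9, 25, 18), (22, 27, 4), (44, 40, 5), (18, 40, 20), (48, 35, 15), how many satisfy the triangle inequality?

(34,40,72): 34+40 > 72 → valid
(12,20,22): 12+20 > 22 → valid
(9,18,25): 9+18 > 25 → valid
(4,22,27): 4+22 ≤ 27 → not valid
(5,40,44): 5+40 > 44 → valid
(18,20,40): 18+20 ≤ 40 → not valid
(15,35,48): 15+35 > 48 → valid
5 of the 7 triples form a triangle.

5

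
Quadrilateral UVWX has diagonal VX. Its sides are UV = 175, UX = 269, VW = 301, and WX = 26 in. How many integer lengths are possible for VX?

51

From triangle UVX: 94 < VX < 444.
From triangle WVX: 275 < VX < 327.
Intersection: 275 < VX < 327, so integers 276 through 326: 51 values.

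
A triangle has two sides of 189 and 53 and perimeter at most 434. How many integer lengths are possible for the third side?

56

Triangle inequality: 136 < x < 242. Perimeter ≤ 434 gives x ≤ 434 − 189 − 53 = 192.
So 136 < x ≤ 192; integers 137 through 192: 56 values.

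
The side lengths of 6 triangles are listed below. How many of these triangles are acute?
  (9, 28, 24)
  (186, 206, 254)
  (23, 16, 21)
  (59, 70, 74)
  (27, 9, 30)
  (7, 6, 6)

(9,28,24): 9²+24² = 657 < 784 = 28² → obtuse
(186,206,254): 186²+206² = 77032 > 64516 = 254² → acute
(23,16,21): 16²+21² = 697 > 529 = 23² → acute
(59,70,74): 59²+70² = 8381 > 5476 = 74² → acute
(27,9,30): 9²+27² = 810 < 900 = 30² → obtuse
(7,6,6): 6²+6² = 72 > 49 = 7² → acute
4 of the 6 are acute.

4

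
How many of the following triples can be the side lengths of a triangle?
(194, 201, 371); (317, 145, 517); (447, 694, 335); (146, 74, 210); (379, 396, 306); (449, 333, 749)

(194,201,371): 194+201 > 371 → valid
(145,317,517): 145+317 ≤ 517 → not valid
(335,447,694): 335+447 > 694 → valid
(74,146,210): 74+146 > 210 → valid
(306,379,396): 306+379 > 396 → valid
(333,449,749): 333+449 > 749 → valid
5 of the 6 triples form a triangle.

5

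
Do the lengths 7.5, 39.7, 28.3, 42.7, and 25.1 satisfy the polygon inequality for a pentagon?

A pentagon exists iff every side is shorter than the sum of the others — equivalently, the longest side is less than the sum of the rest.
Longest side 42.7 < 100.6 (sum of the remaining 4), so yes.

Yes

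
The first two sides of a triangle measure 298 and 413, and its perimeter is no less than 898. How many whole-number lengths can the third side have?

Triangle inequality: 115 < x < 711. Perimeter ≥ 898 gives x ≥ 898 − 298 − 413 = 187.
So 187 ≤ x < 711; integers 187 through 710: 524 values.

524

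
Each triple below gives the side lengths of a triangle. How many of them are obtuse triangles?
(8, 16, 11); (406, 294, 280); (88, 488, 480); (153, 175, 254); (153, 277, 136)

(8,16,11): 8²+11² = 185 < 256 = 16² → obtuse
(406,294,280): 280²+294² = 164836 = 406² → right
(88,488,480): 88²+480² = 238144 = 488² → right
(153,175,254): 153²+175² = 54034 < 64516 = 254² → obtuse
(153,277,136): 136²+153² = 41905 < 76729 = 277² → obtuse
3 of the 5 are obtuse.

3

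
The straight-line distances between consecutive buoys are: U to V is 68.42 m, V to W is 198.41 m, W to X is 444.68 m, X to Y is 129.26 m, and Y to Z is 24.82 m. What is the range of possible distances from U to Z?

23.77 ≤ UZ ≤ 865.59 m

The maximum is all hops collinear in one direction: 68.42 + 198.41 + 444.68 + 129.26 + 24.82 = 865.59.
The longest hop is 444.68; the others sum to 420.91. Folding the others back against it leaves at least 444.68 − 420.91 = 23.77.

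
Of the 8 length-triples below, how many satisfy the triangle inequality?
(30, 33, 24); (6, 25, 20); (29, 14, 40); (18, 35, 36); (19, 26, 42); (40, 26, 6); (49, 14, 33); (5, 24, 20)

6

(24,30,33): 24+30 > 33 → valid
(6,20,25): 6+20 > 25 → valid
(14,29,40): 14+29 > 40 → valid
(18,35,36): 18+35 > 36 → valid
(19,26,42): 19+26 > 42 → valid
(6,26,40): 6+26 ≤ 40 → not valid
(14,33,49): 14+33 ≤ 49 → not valid
(5,20,24): 5+20 > 24 → valid
6 of the 8 triples form a triangle.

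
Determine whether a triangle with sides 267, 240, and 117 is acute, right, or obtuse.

Compare the square of the longest side to the sum of squares of the other two: 117² + 240² = 71289 = 267².

right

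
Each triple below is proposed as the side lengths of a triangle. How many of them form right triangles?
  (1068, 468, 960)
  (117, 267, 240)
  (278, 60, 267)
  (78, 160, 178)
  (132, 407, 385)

4

(1068,468,960): 468²+960² = 1140624 = 1068² → right
(117,267,240): 117²+240² = 71289 = 267² → right
(278,60,267): 60²+267² = 74889 < 77284 = 278² → obtuse
(78,160,178): 78²+160² = 31684 = 178² → right
(132,407,385): 132²+385² = 165649 = 407² → right
4 of the 5 are right.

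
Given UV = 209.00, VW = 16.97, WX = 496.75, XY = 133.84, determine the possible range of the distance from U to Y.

136.94 ≤ UY ≤ 856.56

The maximum is all hops collinear in one direction: 209.00 + 16.97 + 496.75 + 133.84 = 856.56.
The longest hop is 496.75; the others sum to 359.81. Folding the others back against it leaves at least 496.75 − 359.81 = 136.94.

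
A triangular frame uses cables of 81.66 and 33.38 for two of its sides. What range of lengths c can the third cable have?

48.28 < c < 115.04

By the triangle inequality, c must be less than 81.66 + 33.38 = 115.04 and greater than |81.66 − 33.38| = 48.28.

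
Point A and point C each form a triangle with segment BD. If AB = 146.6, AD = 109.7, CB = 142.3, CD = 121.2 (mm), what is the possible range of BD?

From triangle ABD: |146.6 − 109.7| < BD < 146.6 + 109.7, i.e. 36.9 < BD < 256.3.
From triangle CBD: 21.1 < BD < 263.5.
Both must hold, so BD lies in the intersection.

36.9 < BD < 256.3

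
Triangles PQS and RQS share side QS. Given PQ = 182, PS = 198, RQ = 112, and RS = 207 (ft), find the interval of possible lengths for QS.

From triangle PQS: |182 − 198| < QS < 182 + 198, i.e. 16 < QS < 380.
From triangle RQS: 95 < QS < 319.
Both must hold, so QS lies in the intersection.

95 < QS < 319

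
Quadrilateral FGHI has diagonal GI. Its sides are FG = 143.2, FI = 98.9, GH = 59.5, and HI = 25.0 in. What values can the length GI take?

From triangle FGI: |143.2 − 98.9| < GI < 143.2 + 98.9, i.e. 44.3 < GI < 242.1.
From triangle HGI: 34.5 < GI < 84.5.
Both must hold, so GI lies in the intersection.

44.3 < GI < 84.5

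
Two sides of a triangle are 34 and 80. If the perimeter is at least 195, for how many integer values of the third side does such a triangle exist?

33

Triangle inequality: 46 < x < 114. Perimeter ≥ 195 gives x ≥ 195 − 34 − 80 = 81.
So 81 ≤ x < 114; integers 81 through 113: 33 values.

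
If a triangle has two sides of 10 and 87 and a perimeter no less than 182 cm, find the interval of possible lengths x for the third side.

85 ≤ x < 97 cm

Triangle inequality alone gives 77 < x < 97.
The perimeter condition gives x ≥ 182 − 10 − 87 = 85.
Intersecting the two: 85 ≤ x < 97.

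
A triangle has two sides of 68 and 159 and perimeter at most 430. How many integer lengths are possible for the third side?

Triangle inequality: 91 < x < 227. Perimeter ≤ 430 gives x ≤ 430 − 68 − 159 = 203.
So 91 < x ≤ 203; integers 92 through 203: 112 values.

112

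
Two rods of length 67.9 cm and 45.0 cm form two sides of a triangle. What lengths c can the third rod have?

22.9 < c < 112.9 (cm)

By the triangle inequality, c must be less than 67.9 + 45.0 = 112.9 and greater than |67.9 − 45.0| = 22.9.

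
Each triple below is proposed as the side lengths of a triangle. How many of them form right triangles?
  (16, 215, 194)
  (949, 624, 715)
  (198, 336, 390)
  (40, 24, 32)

(16,215,194): 16+194 ≤ 215, not a triangle
(949,624,715): 624²+715² = 900601 = 949² → right
(198,336,390): 198²+336² = 152100 = 390² → right
(40,24,32): 24²+32² = 1600 = 40² → right
3 of the 4 are right.

3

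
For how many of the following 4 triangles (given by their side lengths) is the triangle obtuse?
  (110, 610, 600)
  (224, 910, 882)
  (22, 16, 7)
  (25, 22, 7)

(110,610,600): 110²+600² = 372100 = 610² → right
(224,910,882): 224²+882² = 828100 = 910² → right
(22,16,7): 7²+16² = 305 < 484 = 22² → obtuse
(25,22,7): 7²+22² = 533 < 625 = 25² → obtuse
2 of the 4 are obtuse.

2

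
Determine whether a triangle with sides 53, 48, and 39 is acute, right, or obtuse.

acute

Compare the square of the longest side to the sum of squares of the other two: 39² + 48² = 3825 > 2809 = 53².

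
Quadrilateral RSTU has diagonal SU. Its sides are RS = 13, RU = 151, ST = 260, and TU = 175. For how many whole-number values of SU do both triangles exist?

From triangle RSU: 138 < SU < 164.
From triangle TSU: 85 < SU < 435.
Intersection: 138 < SU < 164, so integers 139 through 163: 25 values.

25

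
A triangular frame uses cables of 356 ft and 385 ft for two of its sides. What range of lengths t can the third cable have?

By the triangle inequality, t must be less than 356 + 385 = 741 and greater than |356 − 385| = 29.

29 < t < 741 (ft)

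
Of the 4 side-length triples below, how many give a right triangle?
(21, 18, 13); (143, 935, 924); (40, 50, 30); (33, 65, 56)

3

(21,18,13): 13²+18² = 493 > 441 = 21² → acute
(143,935,924): 143²+924² = 874225 = 935² → right
(40,50,30): 30²+40² = 2500 = 50² → right
(33,65,56): 33²+56² = 4225 = 65² → right
3 of the 4 are right.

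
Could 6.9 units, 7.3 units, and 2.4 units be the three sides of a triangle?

Yes

The longest side is 7.3, and the other two sum to 9.3.
Since 9.3 > 7.3, the triangle inequality holds.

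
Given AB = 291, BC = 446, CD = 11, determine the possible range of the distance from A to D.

144 ≤ AD ≤ 748

The maximum is all hops collinear in one direction: 291 + 446 + 11 = 748.
The longest hop is 446; the others sum to 302. Folding the others back against it leaves at least 446 − 302 = 144.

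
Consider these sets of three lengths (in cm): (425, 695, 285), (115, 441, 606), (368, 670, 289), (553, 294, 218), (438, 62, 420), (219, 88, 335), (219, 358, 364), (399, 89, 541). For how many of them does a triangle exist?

(285,425,695): 285+425 > 695 → valid
(115,441,606): 115+441 ≤ 606 → not valid
(289,368,670): 289+368 ≤ 670 → not valid
(218,294,553): 218+294 ≤ 553 → not valid
(62,420,438): 62+420 > 438 → valid
(88,219,335): 88+219 ≤ 335 → not valid
(219,358,364): 219+358 > 364 → valid
(89,399,541): 89+399 ≤ 541 → not valid
3 of the 8 triples form a triangle.

3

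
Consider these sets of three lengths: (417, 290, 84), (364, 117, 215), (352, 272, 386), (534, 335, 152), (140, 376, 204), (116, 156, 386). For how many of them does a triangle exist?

1

(84,290,417): 84+290 ≤ 417 → not valid
(117,215,364): 117+215 ≤ 364 → not valid
(272,352,386): 272+352 > 386 → valid
(152,335,534): 152+335 ≤ 534 → not valid
(140,204,376): 140+204 ≤ 376 → not valid
(116,156,386): 116+156 ≤ 386 → not valid
1 of the 6 triples forms a triangle.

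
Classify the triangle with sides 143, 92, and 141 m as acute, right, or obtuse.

Compare the square of the longest side to the sum of squares of the other two: 92² + 141² = 28345 > 20449 = 143².

acute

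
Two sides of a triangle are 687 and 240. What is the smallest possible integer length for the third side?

The third side must be strictly greater than |687 − 240| = 447.
The smallest integer above 447 is 448.

448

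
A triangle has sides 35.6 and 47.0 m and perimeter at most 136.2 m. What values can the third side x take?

Triangle inequality alone gives 11.4 < x < 82.6.
The perimeter condition gives x ≤ 136.2 − 35.6 − 47.0 = 53.6.
Intersecting the two: 11.4 < x ≤ 53.6.

11.4 < x ≤ 53.6 m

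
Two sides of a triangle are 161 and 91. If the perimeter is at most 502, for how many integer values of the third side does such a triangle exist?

180

Triangle inequality: 70 < x < 252. Perimeter ≤ 502 gives x ≤ 502 − 161 − 91 = 250.
So 70 < x ≤ 250; integers 71 through 250: 180 values.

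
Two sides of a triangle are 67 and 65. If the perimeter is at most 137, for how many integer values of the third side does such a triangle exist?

3

Triangle inequality: 2 < x < 132. Perimeter ≤ 137 gives x ≤ 137 − 67 − 65 = 5.
So 2 < x ≤ 5; integers 3 through 5: 3 values.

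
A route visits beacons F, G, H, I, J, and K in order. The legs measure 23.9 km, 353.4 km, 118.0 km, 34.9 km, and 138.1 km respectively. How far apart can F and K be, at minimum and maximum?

The maximum is all hops collinear in one direction: 23.9 + 353.4 + 118.0 + 34.9 + 138.1 = 668.3.
The longest hop is 353.4; the others sum to 314.9. Folding the others back against it leaves at least 353.4 − 314.9 = 38.5.

38.5 ≤ FK ≤ 668.3 km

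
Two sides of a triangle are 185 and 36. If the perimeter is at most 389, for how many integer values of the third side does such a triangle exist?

Triangle inequality: 149 < x < 221. Perimeter ≤ 389 gives x ≤ 389 − 185 − 36 = 168.
So 149 < x ≤ 168; integers 150 through 168: 19 values.

19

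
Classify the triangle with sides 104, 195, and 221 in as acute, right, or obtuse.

Compare the square of the longest side to the sum of squares of the other two: 104² + 195² = 48841 = 221².

right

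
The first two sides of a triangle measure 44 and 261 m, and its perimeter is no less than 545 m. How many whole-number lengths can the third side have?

65

Triangle inequality: 217 < x < 305. Perimeter ≥ 545 gives x ≥ 545 − 44 − 261 = 240.
So 240 ≤ x < 305; integers 240 through 304: 65 values.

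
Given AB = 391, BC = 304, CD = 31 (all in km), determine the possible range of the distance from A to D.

56 ≤ AD ≤ 726 km

The maximum is all hops collinear in one direction: 391 + 304 + 31 = 726.
The longest hop is 391; the others sum to 335. Folding the others back against it leaves at least 391 − 335 = 56.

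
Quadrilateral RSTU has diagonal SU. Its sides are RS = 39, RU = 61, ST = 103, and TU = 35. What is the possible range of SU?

68 < SU < 100

From triangle RSU: |39 − 61| < SU < 39 + 61, i.e. 22 < SU < 100.
From triangle TSU: 68 < SU < 138.
Both must hold, so SU lies in the intersection.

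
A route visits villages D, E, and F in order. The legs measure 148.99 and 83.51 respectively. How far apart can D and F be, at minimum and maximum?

By the triangle inequality, |148.99 − 83.51| ≤ DF ≤ 148.99 + 83.51.

65.48 ≤ DF ≤ 232.50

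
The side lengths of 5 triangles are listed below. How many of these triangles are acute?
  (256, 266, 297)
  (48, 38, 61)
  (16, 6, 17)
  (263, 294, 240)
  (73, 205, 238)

4

(256,266,297): 256²+266² = 136292 > 88209 = 297² → acute
(48,38,61): 38²+48² = 3748 > 3721 = 61² → acute
(16,6,17): 6²+16² = 292 > 289 = 17² → acute
(263,294,240): 240²+263² = 126769 > 86436 = 294² → acute
(73,205,238): 73²+205² = 47354 < 56644 = 238² → obtuse
4 of the 5 are acute.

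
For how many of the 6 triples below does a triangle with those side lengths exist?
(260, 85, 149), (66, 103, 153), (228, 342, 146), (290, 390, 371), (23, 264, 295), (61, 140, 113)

4

(85,149,260): 85+149 ≤ 260 → not valid
(66,103,153): 66+103 > 153 → valid
(146,228,342): 146+228 > 342 → valid
(290,371,390): 290+371 > 390 → valid
(23,264,295): 23+264 ≤ 295 → not valid
(61,113,140): 61+113 > 140 → valid
4 of the 6 triples form a triangle.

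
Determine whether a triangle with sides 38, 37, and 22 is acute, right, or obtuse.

Compare the square of the longest side to the sum of squares of the other two: 22² + 37² = 1853 > 1444 = 38².

acute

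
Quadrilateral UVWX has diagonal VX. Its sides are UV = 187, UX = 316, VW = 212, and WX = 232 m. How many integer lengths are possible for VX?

From triangle UVX: 129 < VX < 503.
From triangle WVX: 20 < VX < 444.
Intersection: 129 < VX < 444, so integers 130 through 443: 314 values.

314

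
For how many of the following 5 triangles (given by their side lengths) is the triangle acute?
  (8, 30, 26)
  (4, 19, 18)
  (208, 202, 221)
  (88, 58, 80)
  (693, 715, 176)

2

(8,30,26): 8²+26² = 740 < 900 = 30² → obtuse
(4,19,18): 4²+18² = 340 < 361 = 19² → obtuse
(208,202,221): 202²+208² = 84068 > 48841 = 221² → acute
(88,58,80): 58²+80² = 9764 > 7744 = 88² → acute
(693,715,176): 176²+693² = 511225 = 715² → right
2 of the 5 are acute.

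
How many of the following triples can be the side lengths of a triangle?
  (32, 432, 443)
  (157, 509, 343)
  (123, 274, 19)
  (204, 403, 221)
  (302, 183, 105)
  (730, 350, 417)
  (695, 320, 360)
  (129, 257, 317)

(32,432,443): 32+432 > 443 → valid
(157,343,509): 157+343 ≤ 509 → not valid
(19,123,274): 19+123 ≤ 274 → not valid
(204,221,403): 204+221 > 403 → valid
(105,183,302): 105+183 ≤ 302 → not valid
(350,417,730): 350+417 > 730 → valid
(320,360,695): 320+360 ≤ 695 → not valid
(129,257,317): 129+257 > 317 → valid
4 of the 8 triples form a triangle.

4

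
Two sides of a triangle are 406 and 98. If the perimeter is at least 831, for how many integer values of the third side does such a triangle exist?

Triangle inequality: 308 < x < 504. Perimeter ≥ 831 gives x ≥ 831 − 406 − 98 = 327.
So 327 ≤ x < 504; integers 327 through 503: 177 values.

177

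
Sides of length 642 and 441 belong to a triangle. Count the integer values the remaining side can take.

The third side lies in the open interval (201, 1083).
Integers from 202 to 1082 inclusive: 1082 − 202 + 1 = 881.

881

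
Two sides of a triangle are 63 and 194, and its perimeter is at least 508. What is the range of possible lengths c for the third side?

Triangle inequality alone gives 131 < c < 257.
The perimeter condition gives c ≥ 508 − 63 − 194 = 251.
Intersecting the two: 251 ≤ c < 257.

251 ≤ c < 257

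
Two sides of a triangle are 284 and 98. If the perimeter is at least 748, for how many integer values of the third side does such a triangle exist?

Triangle inequality: 186 < x < 382. Perimeter ≥ 748 gives x ≥ 748 − 284 − 98 = 366.
So 366 ≤ x < 382; integers 366 through 381: 16 values.

16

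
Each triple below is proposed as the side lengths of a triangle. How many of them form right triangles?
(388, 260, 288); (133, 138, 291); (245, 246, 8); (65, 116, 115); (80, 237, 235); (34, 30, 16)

2

(388,260,288): 260²+288² = 150544 = 388² → right
(133,138,291): 133+138 ≤ 291, not a triangle
(245,246,8): 8²+245² = 60089 < 60516 = 246² → obtuse
(65,116,115): 65²+115² = 17450 > 13456 = 116² → acute
(80,237,235): 80²+235² = 61625 > 56169 = 237² → acute
(34,30,16): 16²+30² = 1156 = 34² → right
2 of the 6 are right.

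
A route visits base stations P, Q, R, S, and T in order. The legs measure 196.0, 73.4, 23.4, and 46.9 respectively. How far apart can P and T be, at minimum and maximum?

52.3 ≤ PT ≤ 339.7

The maximum is all hops collinear in one direction: 196.0 + 73.4 + 23.4 + 46.9 = 339.7.
The longest hop is 196.0; the others sum to 143.7. Folding the others back against it leaves at least 196.0 − 143.7 = 52.3.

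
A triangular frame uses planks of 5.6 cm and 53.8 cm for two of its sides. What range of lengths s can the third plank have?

48.2 < s < 59.4

By the triangle inequality, s must be less than 5.6 + 53.8 = 59.4 and greater than |5.6 − 53.8| = 48.2.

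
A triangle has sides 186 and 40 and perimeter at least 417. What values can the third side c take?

Triangle inequality alone gives 146 < c < 226.
The perimeter condition gives c ≥ 417 − 186 − 40 = 191.
Intersecting the two: 191 ≤ c < 226.

191 ≤ c < 226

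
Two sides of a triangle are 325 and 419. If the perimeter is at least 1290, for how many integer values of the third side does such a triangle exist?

198

Triangle inequality: 94 < x < 744. Perimeter ≥ 1290 gives x ≥ 1290 − 325 − 419 = 546.
So 546 ≤ x < 744; integers 546 through 743: 198 values.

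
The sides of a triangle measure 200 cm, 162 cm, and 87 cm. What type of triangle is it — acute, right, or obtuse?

Compare the square of the longest side to the sum of squares of the other two: 87² + 162² = 33813 < 40000 = 200².

obtuse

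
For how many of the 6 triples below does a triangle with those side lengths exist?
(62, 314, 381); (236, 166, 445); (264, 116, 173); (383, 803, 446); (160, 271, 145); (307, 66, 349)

(62,314,381): 62+314 ≤ 381 → not valid
(166,236,445): 166+236 ≤ 445 → not valid
(116,173,264): 116+173 > 264 → valid
(383,446,803): 383+446 > 803 → valid
(145,160,271): 145+160 > 271 → valid
(66,307,349): 66+307 > 349 → valid
4 of the 6 triples form a triangle.

4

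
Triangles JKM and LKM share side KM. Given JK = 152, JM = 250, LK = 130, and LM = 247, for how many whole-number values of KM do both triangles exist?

From triangle JKM: 98 < KM < 402.
From triangle LKM: 117 < KM < 377.
Intersection: 117 < KM < 377, so integers 118 through 376: 259 values.

259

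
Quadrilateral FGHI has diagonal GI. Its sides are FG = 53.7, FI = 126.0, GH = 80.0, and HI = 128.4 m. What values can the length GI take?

From triangle FGI: |53.7 − 126.0| < GI < 53.7 + 126.0, i.e. 72.3 < GI < 179.7.
From triangle HGI: 48.4 < GI < 208.4.
Both must hold, so GI lies in the intersection.

72.3 < GI < 179.7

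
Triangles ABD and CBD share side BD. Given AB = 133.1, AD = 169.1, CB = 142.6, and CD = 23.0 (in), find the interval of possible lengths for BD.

119.6 < BD < 165.6

From triangle ABD: |133.1 − 169.1| < BD < 133.1 + 169.1, i.e. 36.0 < BD < 302.2.
From triangle CBD: 119.6 < BD < 165.6.
Both must hold, so BD lies in the intersection.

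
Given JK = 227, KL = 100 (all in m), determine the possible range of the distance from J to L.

127 ≤ JL ≤ 327 m

By the triangle inequality, |227 − 100| ≤ JL ≤ 227 + 100.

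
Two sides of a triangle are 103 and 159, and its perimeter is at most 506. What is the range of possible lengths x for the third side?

Triangle inequality alone gives 56 < x < 262.
The perimeter condition gives x ≤ 506 − 103 − 159 = 244.
Intersecting the two: 56 < x ≤ 244.

56 < x ≤ 244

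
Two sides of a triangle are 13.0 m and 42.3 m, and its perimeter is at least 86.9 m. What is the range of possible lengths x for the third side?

31.6 ≤ x < 55.3 m

Triangle inequality alone gives 29.3 < x < 55.3.
The perimeter condition gives x ≥ 86.9 − 13.0 − 42.3 = 31.6.
Intersecting the two: 31.6 ≤ x < 55.3.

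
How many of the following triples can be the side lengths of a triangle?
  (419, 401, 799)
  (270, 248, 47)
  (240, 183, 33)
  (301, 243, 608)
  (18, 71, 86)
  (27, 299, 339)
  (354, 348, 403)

4

(401,419,799): 401+419 > 799 → valid
(47,248,270): 47+248 > 270 → valid
(33,183,240): 33+183 ≤ 240 → not valid
(243,301,608): 243+301 ≤ 608 → not valid
(18,71,86): 18+71 > 86 → valid
(27,299,339): 27+299 ≤ 339 → not valid
(348,354,403): 348+354 > 403 → valid
4 of the 7 triples form a triangle.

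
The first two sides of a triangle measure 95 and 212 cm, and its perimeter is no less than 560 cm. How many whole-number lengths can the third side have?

54

Triangle inequality: 117 < x < 307. Perimeter ≥ 560 gives x ≥ 560 − 95 − 212 = 253.
So 253 ≤ x < 307; integers 253 through 306: 54 values.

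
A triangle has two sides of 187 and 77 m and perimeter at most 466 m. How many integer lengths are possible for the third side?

Triangle inequality: 110 < x < 264. Perimeter ≤ 466 gives x ≤ 466 − 187 − 77 = 202.
So 110 < x ≤ 202; integers 111 through 202: 92 values.

92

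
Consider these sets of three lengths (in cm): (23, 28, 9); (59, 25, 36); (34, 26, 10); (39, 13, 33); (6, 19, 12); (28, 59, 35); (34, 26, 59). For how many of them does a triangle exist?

6

(9,23,28): 9+23 > 28 → valid
(25,36,59): 25+36 > 59 → valid
(10,26,34): 10+26 > 34 → valid
(13,33,39): 13+33 > 39 → valid
(6,12,19): 6+12 ≤ 19 → not valid
(28,35,59): 28+35 > 59 → valid
(26,34,59): 26+34 > 59 → valid
6 of the 7 triples form a triangle.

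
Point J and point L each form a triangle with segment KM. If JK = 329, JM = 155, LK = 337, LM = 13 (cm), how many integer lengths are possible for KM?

From triangle JKM: 174 < KM < 484.
From triangle LKM: 324 < KM < 350.
Intersection: 324 < KM < 350, so integers 325 through 349: 25 values.

25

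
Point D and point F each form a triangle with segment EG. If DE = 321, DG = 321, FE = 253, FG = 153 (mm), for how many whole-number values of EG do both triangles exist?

From triangle DEG: 0 < EG < 642.
From triangle FEG: 100 < EG < 406.
Intersection: 100 < EG < 406, so integers 101 through 405: 305 values.

305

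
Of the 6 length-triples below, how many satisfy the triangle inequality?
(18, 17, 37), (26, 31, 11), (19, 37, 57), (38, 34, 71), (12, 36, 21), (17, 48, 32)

3

(17,18,37): 17+18 ≤ 37 → not valid
(11,26,31): 11+26 > 31 → valid
(19,37,57): 19+37 ≤ 57 → not valid
(34,38,71): 34+38 > 71 → valid
(12,21,36): 12+21 ≤ 36 → not valid
(17,32,48): 17+32 > 48 → valid
3 of the 6 triples form a triangle.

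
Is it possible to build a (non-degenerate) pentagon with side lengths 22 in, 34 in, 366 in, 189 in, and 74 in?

For a pentagon, each side must be shorter than the sum of the others.
Here the longest side is 366, but the remaining 4 sides sum to only 319.

No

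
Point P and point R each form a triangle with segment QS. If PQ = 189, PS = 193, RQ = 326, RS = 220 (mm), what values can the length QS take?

From triangle PQS: |189 − 193| < QS < 189 + 193, i.e. 4 < QS < 382.
From triangle RQS: 106 < QS < 546.
Both must hold, so QS lies in the intersection.

106 < QS < 382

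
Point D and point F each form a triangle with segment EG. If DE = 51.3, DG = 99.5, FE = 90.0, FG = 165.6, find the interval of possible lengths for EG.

From triangle DEG: |51.3 − 99.5| < EG < 51.3 + 99.5, i.e. 48.2 < EG < 150.8.
From triangle FEG: 75.6 < EG < 255.6.
Both must hold, so EG lies in the intersection.

75.6 < EG < 150.8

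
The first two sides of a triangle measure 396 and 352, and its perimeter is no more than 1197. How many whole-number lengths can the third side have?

Triangle inequality: 44 < x < 748. Perimeter ≤ 1197 gives x ≤ 1197 − 396 − 352 = 449.
So 44 < x ≤ 449; integers 45 through 449: 405 values.

405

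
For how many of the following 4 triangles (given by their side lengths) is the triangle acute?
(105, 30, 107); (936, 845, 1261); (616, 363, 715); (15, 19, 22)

(105,30,107): 30²+105² = 11925 > 11449 = 107² → acute
(936,845,1261): 845²+936² = 1590121 = 1261² → right
(616,363,715): 363²+616² = 511225 = 715² → right
(15,19,22): 15²+19² = 586 > 484 = 22² → acute
2 of the 4 are acute.

2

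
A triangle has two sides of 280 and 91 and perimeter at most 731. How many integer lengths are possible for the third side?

Triangle inequality: 189 < x < 371. Perimeter ≤ 731 gives x ≤ 731 − 280 − 91 = 360.
So 189 < x ≤ 360; integers 190 through 360: 171 values.

171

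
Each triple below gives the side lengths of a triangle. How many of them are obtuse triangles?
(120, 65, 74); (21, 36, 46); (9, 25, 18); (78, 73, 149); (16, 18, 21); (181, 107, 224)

5

(120,65,74): 65²+74² = 9701 < 14400 = 120² → obtuse
(21,36,46): 21²+36² = 1737 < 2116 = 46² → obtuse
(9,25,18): 9²+18² = 405 < 625 = 25² → obtuse
(78,73,149): 73²+78² = 11413 < 22201 = 149² → obtuse
(16,18,21): 16²+18² = 580 > 441 = 21² → acute
(181,107,224): 107²+181² = 44210 < 50176 = 224² → obtuse
5 of the 6 are obtuse.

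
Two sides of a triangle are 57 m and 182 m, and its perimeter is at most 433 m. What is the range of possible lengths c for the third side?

125 < c ≤ 194

Triangle inequality alone gives 125 < c < 239.
The perimeter condition gives c ≤ 433 − 57 − 182 = 194.
Intersecting the two: 125 < c ≤ 194.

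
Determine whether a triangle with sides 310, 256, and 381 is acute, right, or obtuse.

Compare the square of the longest side to the sum of squares of the other two: 256² + 310² = 161636 > 145161 = 381².

acute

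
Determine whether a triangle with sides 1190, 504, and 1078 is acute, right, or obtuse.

right

Compare the square of the longest side to the sum of squares of the other two: 504² + 1078² = 1416100 = 1190².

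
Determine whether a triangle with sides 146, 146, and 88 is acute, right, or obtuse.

Compare the square of the longest side to the sum of squares of the other two: 88² + 146² = 29060 > 21316 = 146².

acute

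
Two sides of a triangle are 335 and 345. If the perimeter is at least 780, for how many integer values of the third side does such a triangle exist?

580

Triangle inequality: 10 < x < 680. Perimeter ≥ 780 gives x ≥ 780 − 335 − 345 = 100.
So 100 ≤ x < 680; integers 100 through 679: 580 values.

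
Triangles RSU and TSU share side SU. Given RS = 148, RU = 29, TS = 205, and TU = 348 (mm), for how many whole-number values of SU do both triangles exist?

33

From triangle RSU: 119 < SU < 177.
From triangle TSU: 143 < SU < 553.
Intersection: 143 < SU < 177, so integers 144 through 176: 33 values.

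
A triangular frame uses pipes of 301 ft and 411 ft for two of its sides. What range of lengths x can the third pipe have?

110 < x < 712

By the triangle inequality, x must be less than 301 + 411 = 712 and greater than |301 − 411| = 110.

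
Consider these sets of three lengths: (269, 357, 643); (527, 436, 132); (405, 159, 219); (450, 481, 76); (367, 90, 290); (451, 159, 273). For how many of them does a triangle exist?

(269,357,643): 269+357 ≤ 643 → not valid
(132,436,527): 132+436 > 527 → valid
(159,219,405): 159+219 ≤ 405 → not valid
(76,450,481): 76+450 > 481 → valid
(90,290,367): 90+290 > 367 → valid
(159,273,451): 159+273 ≤ 451 → not valid
3 of the 6 triples form a triangle.

3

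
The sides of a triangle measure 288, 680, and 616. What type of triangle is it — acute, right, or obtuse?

right

Compare the square of the longest side to the sum of squares of the other two: 288² + 616² = 462400 = 680².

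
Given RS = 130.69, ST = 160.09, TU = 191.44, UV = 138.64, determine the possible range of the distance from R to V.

0 ≤ RV ≤ 620.86

The maximum is all hops collinear in one direction: 130.69 + 160.09 + 191.44 + 138.64 = 620.86.
The longest hop is 191.44; the others sum to 429.42. Since 191.44 ≤ 429.42, the path can fold back on itself completely, so the minimum distance is 0.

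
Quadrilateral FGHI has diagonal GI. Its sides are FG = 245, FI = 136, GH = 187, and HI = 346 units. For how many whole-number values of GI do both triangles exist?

221

From triangle FGI: 109 < GI < 381.
From triangle HGI: 159 < GI < 533.
Intersection: 159 < GI < 381, so integers 160 through 380: 221 values.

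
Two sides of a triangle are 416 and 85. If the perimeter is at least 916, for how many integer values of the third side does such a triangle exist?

86

Triangle inequality: 331 < x < 501. Perimeter ≥ 916 gives x ≥ 916 − 416 − 85 = 415.
So 415 ≤ x < 501; integers 415 through 500: 86 values.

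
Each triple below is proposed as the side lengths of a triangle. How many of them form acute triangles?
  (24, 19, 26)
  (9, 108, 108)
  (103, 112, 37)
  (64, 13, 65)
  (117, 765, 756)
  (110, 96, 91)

(24,19,26): 19²+24² = 937 > 676 = 26² → acute
(9,108,108): 9²+108² = 11745 > 11664 = 108² → acute
(103,112,37): 37²+103² = 11978 < 12544 = 112² → obtuse
(64,13,65): 13²+64² = 4265 > 4225 = 65² → acute
(117,765,756): 117²+756² = 585225 = 765² → right
(110,96,91): 91²+96² = 17497 > 12100 = 110² → acute
4 of the 6 are acute.

4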